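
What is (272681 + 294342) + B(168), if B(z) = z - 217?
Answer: 566974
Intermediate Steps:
B(z) = -217 + z
(272681 + 294342) + B(168) = (272681 + 294342) + (-217 + 168) = 567023 - 49 = 566974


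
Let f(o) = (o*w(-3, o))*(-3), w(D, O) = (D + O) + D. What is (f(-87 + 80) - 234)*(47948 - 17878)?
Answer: -15245490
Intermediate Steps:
w(D, O) = O + 2*D
f(o) = -3*o*(-6 + o) (f(o) = (o*(o + 2*(-3)))*(-3) = (o*(o - 6))*(-3) = (o*(-6 + o))*(-3) = -3*o*(-6 + o))
(f(-87 + 80) - 234)*(47948 - 17878) = (3*(-87 + 80)*(6 - (-87 + 80)) - 234)*(47948 - 17878) = (3*(-7)*(6 - 1*(-7)) - 234)*30070 = (3*(-7)*(6 + 7) - 234)*30070 = (3*(-7)*13 - 234)*30070 = (-273 - 234)*30070 = -507*30070 = -15245490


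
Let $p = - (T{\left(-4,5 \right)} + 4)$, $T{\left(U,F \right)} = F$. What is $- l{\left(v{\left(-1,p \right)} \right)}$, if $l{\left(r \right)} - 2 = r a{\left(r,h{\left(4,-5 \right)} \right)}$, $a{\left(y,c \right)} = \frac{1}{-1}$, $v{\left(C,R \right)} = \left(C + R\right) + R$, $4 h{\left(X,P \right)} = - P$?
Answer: $-21$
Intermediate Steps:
$h{\left(X,P \right)} = - \frac{P}{4}$ ($h{\left(X,P \right)} = \frac{\left(-1\right) P}{4} = - \frac{P}{4}$)
$p = -9$ ($p = - (5 + 4) = \left(-1\right) 9 = -9$)
$v{\left(C,R \right)} = C + 2 R$
$a{\left(y,c \right)} = -1$
$l{\left(r \right)} = 2 - r$ ($l{\left(r \right)} = 2 + r \left(-1\right) = 2 - r$)
$- l{\left(v{\left(-1,p \right)} \right)} = - (2 - \left(-1 + 2 \left(-9\right)\right)) = - (2 - \left(-1 - 18\right)) = - (2 - -19) = - (2 + 19) = \left(-1\right) 21 = -21$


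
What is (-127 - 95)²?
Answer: 49284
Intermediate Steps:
(-127 - 95)² = (-222)² = 49284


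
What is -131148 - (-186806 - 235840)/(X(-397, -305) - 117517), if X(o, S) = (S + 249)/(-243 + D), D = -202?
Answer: -6858573917802/52295009 ≈ -1.3115e+5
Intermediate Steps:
X(o, S) = -249/445 - S/445 (X(o, S) = (S + 249)/(-243 - 202) = (249 + S)/(-445) = (249 + S)*(-1/445) = -249/445 - S/445)
-131148 - (-186806 - 235840)/(X(-397, -305) - 117517) = -131148 - (-186806 - 235840)/((-249/445 - 1/445*(-305)) - 117517) = -131148 - (-422646)/((-249/445 + 61/89) - 117517) = -131148 - (-422646)/(56/445 - 117517) = -131148 - (-422646)/(-52295009/445) = -131148 - (-422646)*(-445)/52295009 = -131148 - 1*188077470/52295009 = -131148 - 188077470/52295009 = -6858573917802/52295009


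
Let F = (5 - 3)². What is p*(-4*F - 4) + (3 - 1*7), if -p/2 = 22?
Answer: 876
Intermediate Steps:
p = -44 (p = -2*22 = -44)
F = 4 (F = 2² = 4)
p*(-4*F - 4) + (3 - 1*7) = -44*(-4*4 - 4) + (3 - 1*7) = -44*(-16 - 4) + (3 - 7) = -44*(-20) - 4 = 880 - 4 = 876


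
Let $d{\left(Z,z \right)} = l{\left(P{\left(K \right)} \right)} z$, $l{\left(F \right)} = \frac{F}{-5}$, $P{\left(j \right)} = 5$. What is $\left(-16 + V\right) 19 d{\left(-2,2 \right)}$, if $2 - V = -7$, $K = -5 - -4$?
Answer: $266$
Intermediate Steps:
$K = -1$ ($K = -5 + 4 = -1$)
$V = 9$ ($V = 2 - -7 = 2 + 7 = 9$)
$l{\left(F \right)} = - \frac{F}{5}$ ($l{\left(F \right)} = F \left(- \frac{1}{5}\right) = - \frac{F}{5}$)
$d{\left(Z,z \right)} = - z$ ($d{\left(Z,z \right)} = \left(- \frac{1}{5}\right) 5 z = - z$)
$\left(-16 + V\right) 19 d{\left(-2,2 \right)} = \left(-16 + 9\right) 19 \left(\left(-1\right) 2\right) = \left(-7\right) 19 \left(-2\right) = \left(-133\right) \left(-2\right) = 266$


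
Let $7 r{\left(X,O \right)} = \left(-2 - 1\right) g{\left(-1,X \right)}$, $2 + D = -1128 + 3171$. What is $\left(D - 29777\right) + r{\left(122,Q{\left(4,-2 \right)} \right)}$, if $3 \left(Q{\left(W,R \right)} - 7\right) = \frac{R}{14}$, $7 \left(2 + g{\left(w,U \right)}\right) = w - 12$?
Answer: $- \frac{1358983}{49} \approx -27734.0$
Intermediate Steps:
$g{\left(w,U \right)} = - \frac{26}{7} + \frac{w}{7}$ ($g{\left(w,U \right)} = -2 + \frac{w - 12}{7} = -2 + \frac{-12 + w}{7} = -2 + \left(- \frac{12}{7} + \frac{w}{7}\right) = - \frac{26}{7} + \frac{w}{7}$)
$Q{\left(W,R \right)} = 7 + \frac{R}{42}$ ($Q{\left(W,R \right)} = 7 + \frac{R \frac{1}{14}}{3} = 7 + \frac{\frac{1}{14} R}{3} = 7 + \frac{R}{42}$)
$D = 2041$ ($D = -2 + \left(-1128 + 3171\right) = -2 + 2043 = 2041$)
$r{\left(X,O \right)} = \frac{81}{49}$ ($r{\left(X,O \right)} = \frac{\left(-2 - 1\right) \left(- \frac{26}{7} + \frac{1}{7} \left(-1\right)\right)}{7} = \frac{\left(-3\right) \left(- \frac{26}{7} - \frac{1}{7}\right)}{7} = \frac{\left(-3\right) \left(- \frac{27}{7}\right)}{7} = \frac{1}{7} \cdot \frac{81}{7} = \frac{81}{49}$)
$\left(D - 29777\right) + r{\left(122,Q{\left(4,-2 \right)} \right)} = \left(2041 - 29777\right) + \frac{81}{49} = -27736 + \frac{81}{49} = - \frac{1358983}{49}$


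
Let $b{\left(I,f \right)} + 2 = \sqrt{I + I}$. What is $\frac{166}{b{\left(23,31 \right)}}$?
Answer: $\frac{166}{21} + \frac{83 \sqrt{46}}{21} \approx 34.711$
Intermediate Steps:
$b{\left(I,f \right)} = -2 + \sqrt{2} \sqrt{I}$ ($b{\left(I,f \right)} = -2 + \sqrt{I + I} = -2 + \sqrt{2 I} = -2 + \sqrt{2} \sqrt{I}$)
$\frac{166}{b{\left(23,31 \right)}} = \frac{166}{-2 + \sqrt{2} \sqrt{23}} = \frac{166}{-2 + \sqrt{46}}$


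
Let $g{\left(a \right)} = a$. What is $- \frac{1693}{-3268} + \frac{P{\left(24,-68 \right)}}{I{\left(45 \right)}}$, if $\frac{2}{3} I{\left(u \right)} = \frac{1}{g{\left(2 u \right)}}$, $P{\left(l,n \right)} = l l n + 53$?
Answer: $- \frac{7669667507}{3268} \approx -2.3469 \cdot 10^{6}$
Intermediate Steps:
$P{\left(l,n \right)} = 53 + n l^{2}$ ($P{\left(l,n \right)} = l^{2} n + 53 = n l^{2} + 53 = 53 + n l^{2}$)
$I{\left(u \right)} = \frac{3}{4 u}$ ($I{\left(u \right)} = \frac{3}{2 \cdot 2 u} = \frac{3 \frac{1}{2 u}}{2} = \frac{3}{4 u}$)
$- \frac{1693}{-3268} + \frac{P{\left(24,-68 \right)}}{I{\left(45 \right)}} = - \frac{1693}{-3268} + \frac{53 - 68 \cdot 24^{2}}{\frac{3}{4} \cdot \frac{1}{45}} = \left(-1693\right) \left(- \frac{1}{3268}\right) + \frac{53 - 39168}{\frac{3}{4} \cdot \frac{1}{45}} = \frac{1693}{3268} + \left(53 - 39168\right) \frac{1}{\frac{1}{60}} = \frac{1693}{3268} - 2346900 = - \frac{7669667507}{3268}$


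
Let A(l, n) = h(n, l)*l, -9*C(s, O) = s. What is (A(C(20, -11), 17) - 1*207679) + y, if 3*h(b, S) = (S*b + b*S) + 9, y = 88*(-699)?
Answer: -65401433/243 ≈ -2.6914e+5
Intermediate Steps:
C(s, O) = -s/9
y = -61512
h(b, S) = 3 + 2*S*b/3 (h(b, S) = ((S*b + b*S) + 9)/3 = ((S*b + S*b) + 9)/3 = (2*S*b + 9)/3 = (9 + 2*S*b)/3 = 3 + 2*S*b/3)
A(l, n) = l*(3 + 2*l*n/3) (A(l, n) = (3 + 2*l*n/3)*l = l*(3 + 2*l*n/3))
(A(C(20, -11), 17) - 1*207679) + y = ((-⅑*20)*(9 + 2*(-⅑*20)*17)/3 - 1*207679) - 61512 = ((⅓)*(-20/9)*(9 + 2*(-20/9)*17) - 207679) - 61512 = ((⅓)*(-20/9)*(9 - 680/9) - 207679) - 61512 = ((⅓)*(-20/9)*(-599/9) - 207679) - 61512 = (11980/243 - 207679) - 61512 = -50454017/243 - 61512 = -65401433/243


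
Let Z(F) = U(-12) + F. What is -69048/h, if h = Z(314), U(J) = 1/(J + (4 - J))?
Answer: -92064/419 ≈ -219.72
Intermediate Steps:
U(J) = 1/4
Z(F) = 1/4 + F
h = 1257/4 (h = 1/4 + 314 = 1257/4 ≈ 314.25)
-69048/h = -69048/1257/4 = -69048*4/1257 = -92064/419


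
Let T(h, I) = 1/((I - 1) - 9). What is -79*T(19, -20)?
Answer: 79/30 ≈ 2.6333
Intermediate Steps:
T(h, I) = 1/(-10 + I) (T(h, I) = 1/((-1 + I) - 9) = 1/(-10 + I))
-79*T(19, -20) = -79/(-10 - 20) = -79/(-30) = -79*(-1/30) = 79/30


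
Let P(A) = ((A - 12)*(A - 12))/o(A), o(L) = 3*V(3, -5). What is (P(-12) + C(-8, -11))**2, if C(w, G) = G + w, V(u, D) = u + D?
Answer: 13225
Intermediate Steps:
V(u, D) = D + u
o(L) = -6 (o(L) = 3*(-5 + 3) = 3*(-2) = -6)
P(A) = -(-12 + A)**2/6 (P(A) = ((A - 12)*(A - 12))/(-6) = ((-12 + A)*(-12 + A))*(-1/6) = (-12 + A)**2*(-1/6) = -(-12 + A)**2/6)
(P(-12) + C(-8, -11))**2 = (-(-12 - 12)**2/6 + (-11 - 8))**2 = (-1/6*(-24)**2 - 19)**2 = (-1/6*576 - 19)**2 = (-96 - 19)**2 = (-115)**2 = 13225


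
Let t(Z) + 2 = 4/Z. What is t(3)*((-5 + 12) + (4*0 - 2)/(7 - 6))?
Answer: -10/3 ≈ -3.3333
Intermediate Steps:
t(Z) = -2 + 4/Z
t(3)*((-5 + 12) + (4*0 - 2)/(7 - 6)) = (-2 + 4/3)*((-5 + 12) + (4*0 - 2)/(7 - 6)) = (-2 + 4*(⅓))*(7 + (0 - 2)/1) = (-2 + 4/3)*(7 - 2*1) = -2*(7 - 2)/3 = -⅔*5 = -10/3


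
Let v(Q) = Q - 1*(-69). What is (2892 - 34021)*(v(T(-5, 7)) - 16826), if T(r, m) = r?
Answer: 521784298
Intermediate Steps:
v(Q) = 69 + Q (v(Q) = Q + 69 = 69 + Q)
(2892 - 34021)*(v(T(-5, 7)) - 16826) = (2892 - 34021)*((69 - 5) - 16826) = -31129*(64 - 16826) = -31129*(-16762) = 521784298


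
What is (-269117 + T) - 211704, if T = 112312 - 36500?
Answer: -405009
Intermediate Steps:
T = 75812
(-269117 + T) - 211704 = (-269117 + 75812) - 211704 = -193305 - 211704 = -405009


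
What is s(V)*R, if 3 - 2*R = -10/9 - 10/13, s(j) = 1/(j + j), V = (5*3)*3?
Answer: 571/21060 ≈ 0.027113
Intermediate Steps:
V = 45 (V = 15*3 = 45)
s(j) = 1/(2*j)
R = 571/234 (R = 3/2 - (-10/9 - 10/13)/2 = 3/2 - ½*(-220/117) = 3/2 + 110/117 = 571/234 ≈ 2.4402)
s(V)*R = ((½)/45)*(571/234) = ((½)*(1/45))*(571/234) = (1/90)*(571/234) = 571/21060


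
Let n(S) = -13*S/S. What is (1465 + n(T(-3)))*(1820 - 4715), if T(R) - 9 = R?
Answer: -4203540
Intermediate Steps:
T(R) = 9 + R
n(S) = -13 (n(S) = -13*1 = -13)
(1465 + n(T(-3)))*(1820 - 4715) = (1465 - 13)*(1820 - 4715) = 1452*(-2895) = -4203540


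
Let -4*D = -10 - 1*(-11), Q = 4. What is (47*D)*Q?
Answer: -47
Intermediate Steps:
D = -¼ (D = -(-10 - 1*(-11))/4 = -(-10 + 11)/4 = -¼*1 = -¼ ≈ -0.25000)
(47*D)*Q = (47*(-¼))*4 = -47/4*4 = -47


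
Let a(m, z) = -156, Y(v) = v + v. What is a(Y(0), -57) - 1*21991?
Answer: -22147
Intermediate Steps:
Y(v) = 2*v
a(Y(0), -57) - 1*21991 = -156 - 1*21991 = -156 - 21991 = -22147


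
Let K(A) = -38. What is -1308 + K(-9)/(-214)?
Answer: -139937/107 ≈ -1307.8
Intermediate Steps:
-1308 + K(-9)/(-214) = -1308 - 38/(-214) = -1308 - 38*(-1/214) = -1308 + 19/107 = -139937/107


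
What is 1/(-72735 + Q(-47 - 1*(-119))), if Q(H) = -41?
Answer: -1/72776 ≈ -1.3741e-5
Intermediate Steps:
1/(-72735 + Q(-47 - 1*(-119))) = 1/(-72735 - 41) = 1/(-72776) = -1/72776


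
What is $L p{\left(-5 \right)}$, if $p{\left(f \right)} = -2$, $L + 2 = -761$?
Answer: $1526$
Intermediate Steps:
$L = -763$ ($L = -2 - 761 = -763$)
$L p{\left(-5 \right)} = \left(-763\right) \left(-2\right) = 1526$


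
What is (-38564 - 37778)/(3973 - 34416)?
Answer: 10906/4349 ≈ 2.5077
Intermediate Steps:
(-38564 - 37778)/(3973 - 34416) = -76342/(-30443) = -76342*(-1/30443) = 10906/4349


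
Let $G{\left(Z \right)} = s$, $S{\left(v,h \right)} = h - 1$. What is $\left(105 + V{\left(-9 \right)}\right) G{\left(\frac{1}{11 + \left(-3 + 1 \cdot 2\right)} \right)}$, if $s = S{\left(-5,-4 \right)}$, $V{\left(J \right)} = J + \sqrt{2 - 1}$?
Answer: $-485$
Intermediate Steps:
$S{\left(v,h \right)} = -1 + h$
$V{\left(J \right)} = 1 + J$ ($V{\left(J \right)} = J + \sqrt{1} = J + 1 = 1 + J$)
$s = -5$ ($s = -1 - 4 = -5$)
$G{\left(Z \right)} = -5$
$\left(105 + V{\left(-9 \right)}\right) G{\left(\frac{1}{11 + \left(-3 + 1 \cdot 2\right)} \right)} = \left(105 + \left(1 - 9\right)\right) \left(-5\right) = \left(105 - 8\right) \left(-5\right) = 97 \left(-5\right) = -485$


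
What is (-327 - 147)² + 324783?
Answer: 549459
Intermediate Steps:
(-327 - 147)² + 324783 = (-474)² + 324783 = 224676 + 324783 = 549459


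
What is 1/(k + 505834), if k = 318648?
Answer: 1/824482 ≈ 1.2129e-6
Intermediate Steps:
1/(k + 505834) = 1/(318648 + 505834) = 1/824482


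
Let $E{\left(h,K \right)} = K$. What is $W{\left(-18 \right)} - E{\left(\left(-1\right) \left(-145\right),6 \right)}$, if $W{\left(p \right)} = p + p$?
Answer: $-42$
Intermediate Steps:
$W{\left(p \right)} = 2 p$
$W{\left(-18 \right)} - E{\left(\left(-1\right) \left(-145\right),6 \right)} = 2 \left(-18\right) - 6 = -36 - 6 = -42$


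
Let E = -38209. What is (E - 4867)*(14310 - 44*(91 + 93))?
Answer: -267674264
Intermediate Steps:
(E - 4867)*(14310 - 44*(91 + 93)) = (-38209 - 4867)*(14310 - 44*(91 + 93)) = -43076*(14310 - 44*184) = -43076*(14310 - 8096) = -43076*6214 = -267674264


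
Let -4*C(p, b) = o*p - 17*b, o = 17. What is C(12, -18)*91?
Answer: -23205/2 ≈ -11603.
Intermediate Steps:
C(p, b) = -17*p/4 + 17*b/4 (C(p, b) = -(17*p - 17*b)/4 = -(-17*b + 17*p)/4 = -17*p/4 + 17*b/4)
C(12, -18)*91 = (-17/4*12 + (17/4)*(-18))*91 = (-51 - 153/2)*91 = -255/2*91 = -23205/2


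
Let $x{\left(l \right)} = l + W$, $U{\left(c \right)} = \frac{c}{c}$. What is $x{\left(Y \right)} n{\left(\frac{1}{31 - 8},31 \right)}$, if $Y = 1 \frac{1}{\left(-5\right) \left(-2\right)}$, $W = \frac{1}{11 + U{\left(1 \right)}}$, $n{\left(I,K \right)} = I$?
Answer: $\frac{11}{1380} \approx 0.007971$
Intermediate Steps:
$U{\left(c \right)} = 1$
$W = \frac{1}{12}$ ($W = \frac{1}{11 + 1} = \frac{1}{12} \approx 0.083333$)
$Y = \frac{1}{10}$ ($Y = 1 \cdot \frac{1}{10} = \frac{1}{10} \approx 0.1$)
$x{\left(l \right)} = \frac{1}{12} + l$ ($x{\left(l \right)} = l + \frac{1}{12} = \frac{1}{12} + l$)
$x{\left(Y \right)} n{\left(\frac{1}{31 - 8},31 \right)} = \frac{\frac{1}{12} + \frac{1}{10}}{31 - 8} = \frac{11}{60 \cdot 23} = \frac{11}{60} \cdot \frac{1}{23} = \frac{11}{1380}$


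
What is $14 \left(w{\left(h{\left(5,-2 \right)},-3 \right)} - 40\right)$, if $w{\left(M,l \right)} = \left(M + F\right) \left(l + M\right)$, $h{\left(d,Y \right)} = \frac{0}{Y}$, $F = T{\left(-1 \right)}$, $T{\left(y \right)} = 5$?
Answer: $-770$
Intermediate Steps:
$F = 5$
$h{\left(d,Y \right)} = 0$
$w{\left(M,l \right)} = \left(5 + M\right) \left(M + l\right)$ ($w{\left(M,l \right)} = \left(M + 5\right) \left(l + M\right) = \left(5 + M\right) \left(M + l\right)$)
$14 \left(w{\left(h{\left(5,-2 \right)},-3 \right)} - 40\right) = 14 \left(\left(0^{2} + 5 \cdot 0 + 5 \left(-3\right) + 0 \left(-3\right)\right) - 40\right) = 14 \left(\left(0 + 0 - 15 + 0\right) - 40\right) = 14 \left(-15 - 40\right) = 14 \left(-55\right) = -770$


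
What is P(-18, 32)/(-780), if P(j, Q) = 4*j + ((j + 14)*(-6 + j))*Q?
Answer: -50/13 ≈ -3.8462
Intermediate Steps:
P(j, Q) = 4*j + Q*(-6 + j)*(14 + j) (P(j, Q) = 4*j + ((14 + j)*(-6 + j))*Q = 4*j + ((-6 + j)*(14 + j))*Q = 4*j + Q*(-6 + j)*(14 + j))
P(-18, 32)/(-780) = (-84*32 + 4*(-18) + 32*(-18)**2 + 8*32*(-18))/(-780) = (-2688 - 72 + 32*324 - 4608)*(-1/780) = (-2688 - 72 + 10368 - 4608)*(-1/780) = 3000*(-1/780) = -50/13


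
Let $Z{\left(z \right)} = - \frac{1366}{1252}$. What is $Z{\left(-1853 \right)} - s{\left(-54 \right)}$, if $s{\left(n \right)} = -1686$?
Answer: $\frac{1054753}{626} \approx 1684.9$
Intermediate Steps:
$Z{\left(z \right)} = - \frac{683}{626}$ ($Z{\left(z \right)} = \left(-1366\right) \frac{1}{1252} = - \frac{683}{626}$)
$Z{\left(-1853 \right)} - s{\left(-54 \right)} = - \frac{683}{626} - -1686 = - \frac{683}{626} + 1686 = \frac{1054753}{626}$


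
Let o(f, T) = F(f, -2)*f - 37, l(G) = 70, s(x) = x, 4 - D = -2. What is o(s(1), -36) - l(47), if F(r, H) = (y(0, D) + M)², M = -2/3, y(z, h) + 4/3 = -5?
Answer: -58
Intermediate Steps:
D = 6 (D = 4 - 1*(-2) = 4 + 2 = 6)
y(z, h) = -19/3 (y(z, h) = -4/3 - 5 = -19/3)
M = -⅔ (M = -2*⅓ = -⅔ ≈ -0.66667)
F(r, H) = 49 (F(r, H) = (-19/3 - ⅔)² = (-7)² = 49)
o(f, T) = -37 + 49*f (o(f, T) = 49*f - 37 = -37 + 49*f)
o(s(1), -36) - l(47) = (-37 + 49*1) - 1*70 = (-37 + 49) - 70 = 12 - 70 = -58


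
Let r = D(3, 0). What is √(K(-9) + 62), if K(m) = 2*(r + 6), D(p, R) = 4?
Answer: √82 ≈ 9.0554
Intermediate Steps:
r = 4
K(m) = 20 (K(m) = 2*(4 + 6) = 2*10 = 20)
√(K(-9) + 62) = √(20 + 62) = √82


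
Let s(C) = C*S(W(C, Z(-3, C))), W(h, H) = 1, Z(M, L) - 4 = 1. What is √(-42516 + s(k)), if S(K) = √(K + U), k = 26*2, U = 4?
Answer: 2*√(-10629 + 13*√5) ≈ 205.91*I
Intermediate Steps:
Z(M, L) = 5 (Z(M, L) = 4 + 1 = 5)
k = 52
S(K) = √(4 + K) (S(K) = √(K + 4) = √(4 + K))
s(C) = C*√5 (s(C) = C*√(4 + 1) = C*√5)
√(-42516 + s(k)) = √(-42516 + 52*√5)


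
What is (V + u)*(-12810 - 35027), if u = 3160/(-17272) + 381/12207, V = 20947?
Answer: -8802842969720575/8784971 ≈ -1.0020e+9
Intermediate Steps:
u = -1333062/8784971 (u = 3160*(-1/17272) + 381*(1/12207) = -395/2159 + 127/4069 = -1333062/8784971 ≈ -0.15174)
(V + u)*(-12810 - 35027) = (20947 - 1333062/8784971)*(-12810 - 35027) = (184017454475/8784971)*(-47837) = -8802842969720575/8784971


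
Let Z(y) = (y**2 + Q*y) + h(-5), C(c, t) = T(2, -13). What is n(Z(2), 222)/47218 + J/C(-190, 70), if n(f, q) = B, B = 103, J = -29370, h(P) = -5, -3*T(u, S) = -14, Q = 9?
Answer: -2080188269/330526 ≈ -6293.6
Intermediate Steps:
T(u, S) = 14/3 (T(u, S) = -1/3*(-14) = 14/3)
C(c, t) = 14/3
Z(y) = -5 + y**2 + 9*y (Z(y) = (y**2 + 9*y) - 5 = -5 + y**2 + 9*y)
n(f, q) = 103
n(Z(2), 222)/47218 + J/C(-190, 70) = 103/47218 - 29370/14/3 = 103*(1/47218) - 29370*3/14 = 103/47218 - 44055/7 = -2080188269/330526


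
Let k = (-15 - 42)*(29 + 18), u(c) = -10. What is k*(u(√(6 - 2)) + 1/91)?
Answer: 2435211/91 ≈ 26761.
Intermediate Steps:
k = -2679 (k = -57*47 = -2679)
k*(u(√(6 - 2)) + 1/91) = -2679*(-10 + 1/91) = -2679*(-909/91) = 2435211/91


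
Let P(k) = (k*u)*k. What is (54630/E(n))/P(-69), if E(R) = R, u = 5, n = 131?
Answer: 1214/69299 ≈ 0.017518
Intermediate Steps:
P(k) = 5*k² (P(k) = (k*5)*k = (5*k)*k = 5*k²)
(54630/E(n))/P(-69) = (54630/131)/((5*(-69)²)) = (54630*(1/131))/((5*4761)) = (54630/131)/23805 = (54630/131)*(1/23805) = 1214/69299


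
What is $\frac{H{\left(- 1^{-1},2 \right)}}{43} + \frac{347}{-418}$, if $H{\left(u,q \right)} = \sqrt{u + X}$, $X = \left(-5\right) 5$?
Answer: $- \frac{347}{418} + \frac{i \sqrt{26}}{43} \approx -0.83014 + 0.11858 i$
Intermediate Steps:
$X = -25$
$H{\left(u,q \right)} = \sqrt{-25 + u}$ ($H{\left(u,q \right)} = \sqrt{u - 25} = \sqrt{-25 + u}$)
$\frac{H{\left(- 1^{-1},2 \right)}}{43} + \frac{347}{-418} = \frac{\sqrt{-25 - 1^{-1}}}{43} + \frac{347}{-418} = \sqrt{-25 - 1} \cdot \frac{1}{43} + 347 \left(- \frac{1}{418}\right) = \sqrt{-25 - 1} \cdot \frac{1}{43} - \frac{347}{418} = \sqrt{-26} \cdot \frac{1}{43} - \frac{347}{418} = i \sqrt{26} \cdot \frac{1}{43} - \frac{347}{418} = \frac{i \sqrt{26}}{43} - \frac{347}{418} = - \frac{347}{418} + \frac{i \sqrt{26}}{43}$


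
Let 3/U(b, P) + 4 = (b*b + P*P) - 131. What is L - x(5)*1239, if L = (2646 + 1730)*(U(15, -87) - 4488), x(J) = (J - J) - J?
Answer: -50123792653/2553 ≈ -1.9633e+7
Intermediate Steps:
x(J) = -J (x(J) = 0 - J = -J)
U(b, P) = 3/(-135 + P**2 + b**2) (U(b, P) = 3/(-4 + ((b*b + P*P) - 131)) = 3/(-4 + ((b**2 + P**2) - 131)) = 3/(-4 + ((P**2 + b**2) - 131)) = 3/(-4 + (-131 + P**2 + b**2)) = 3/(-135 + P**2 + b**2))
L = -50139608488/2553 (L = (2646 + 1730)*(3/(-135 + (-87)**2 + 15**2) - 4488) = 4376*(3/(-135 + 7569 + 225) - 4488) = 4376*(3/7659 - 4488) = 4376*(3*(1/7659) - 4488) = 4376*(1/2553 - 4488) = 4376*(-11457863/2553) = -50139608488/2553 ≈ -1.9639e+7)
L - x(5)*1239 = -50139608488/2553 - (-1*5)*1239 = -50139608488/2553 - (-5)*1239 = -50139608488/2553 - 1*(-6195) = -50139608488/2553 + 6195 = -50123792653/2553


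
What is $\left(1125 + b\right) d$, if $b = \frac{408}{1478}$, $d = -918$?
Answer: $- \frac{763389522}{739} \approx -1.033 \cdot 10^{6}$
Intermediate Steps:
$b = \frac{204}{739}$ ($b = 408 \cdot \frac{1}{1478} = \frac{204}{739} \approx 0.27605$)
$\left(1125 + b\right) d = \left(1125 + \frac{204}{739}\right) \left(-918\right) = \frac{831579}{739} \left(-918\right) = - \frac{763389522}{739}$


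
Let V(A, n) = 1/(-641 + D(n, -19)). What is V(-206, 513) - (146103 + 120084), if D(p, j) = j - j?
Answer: -170625868/641 ≈ -2.6619e+5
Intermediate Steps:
D(p, j) = 0
V(A, n) = -1/641 (V(A, n) = 1/(-641 + 0) = 1/(-641) = -1/641)
V(-206, 513) - (146103 + 120084) = -1/641 - (146103 + 120084) = -1/641 - 1*266187 = -1/641 - 266187 = -170625868/641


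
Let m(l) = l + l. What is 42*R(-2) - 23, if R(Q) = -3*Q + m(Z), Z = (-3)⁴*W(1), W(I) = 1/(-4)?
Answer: -1472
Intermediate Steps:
W(I) = -¼
Z = -81/4 (Z = (-3)⁴*(-¼) = 81*(-¼) = -81/4 ≈ -20.250)
m(l) = 2*l
R(Q) = -81/2 - 3*Q (R(Q) = -3*Q + 2*(-81/4) = -3*Q - 81/2 = -81/2 - 3*Q)
42*R(-2) - 23 = 42*(-81/2 - 3*(-2)) - 23 = 42*(-81/2 + 6) - 23 = 42*(-69/2) - 23 = -1449 - 23 = -1472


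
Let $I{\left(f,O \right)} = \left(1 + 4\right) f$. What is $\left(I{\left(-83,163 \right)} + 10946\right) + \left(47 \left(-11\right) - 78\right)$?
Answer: $9936$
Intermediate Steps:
$I{\left(f,O \right)} = 5 f$
$\left(I{\left(-83,163 \right)} + 10946\right) + \left(47 \left(-11\right) - 78\right) = \left(5 \left(-83\right) + 10946\right) + \left(47 \left(-11\right) - 78\right) = \left(-415 + 10946\right) - 595 = 10531 - 595 = 9936$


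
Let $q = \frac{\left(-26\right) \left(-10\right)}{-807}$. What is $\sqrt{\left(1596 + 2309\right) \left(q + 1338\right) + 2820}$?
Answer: $\frac{41 \sqrt{2024819490}}{807} \approx 2286.1$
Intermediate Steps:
$q = - \frac{260}{807}$ ($q = 260 \left(- \frac{1}{807}\right) = - \frac{260}{807} \approx -0.32218$)
$\sqrt{\left(1596 + 2309\right) \left(q + 1338\right) + 2820} = \sqrt{\left(1596 + 2309\right) \left(- \frac{260}{807} + 1338\right) + 2820} = \sqrt{3905 \cdot \frac{1079506}{807} + 2820} = \sqrt{\frac{4215470930}{807} + 2820} = \sqrt{\frac{4217746670}{807}} = \frac{41 \sqrt{2024819490}}{807}$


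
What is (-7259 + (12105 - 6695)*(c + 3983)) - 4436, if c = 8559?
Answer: 67840525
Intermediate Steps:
(-7259 + (12105 - 6695)*(c + 3983)) - 4436 = (-7259 + (12105 - 6695)*(8559 + 3983)) - 4436 = (-7259 + 5410*12542) - 4436 = (-7259 + 67852220) - 4436 = 67844961 - 4436 = 67840525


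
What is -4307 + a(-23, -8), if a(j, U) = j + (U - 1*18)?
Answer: -4356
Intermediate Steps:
a(j, U) = -18 + U + j (a(j, U) = j + (U - 18) = j + (-18 + U) = -18 + U + j)
-4307 + a(-23, -8) = -4307 + (-18 - 8 - 23) = -4307 - 49 = -4356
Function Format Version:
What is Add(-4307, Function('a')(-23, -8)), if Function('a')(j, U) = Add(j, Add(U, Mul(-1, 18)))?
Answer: -4356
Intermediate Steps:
Function('a')(j, U) = Add(-18, U, j) (Function('a')(j, U) = Add(j, Add(U, -18)) = Add(j, Add(-18, U)) = Add(-18, U, j))
Add(-4307, Function('a')(-23, -8)) = Add(-4307, Add(-18, -8, -23)) = Add(-4307, -49) = -4356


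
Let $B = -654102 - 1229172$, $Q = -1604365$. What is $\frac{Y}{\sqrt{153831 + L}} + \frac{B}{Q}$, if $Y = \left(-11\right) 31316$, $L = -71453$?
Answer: $\frac{1883274}{1604365} - \frac{172238 \sqrt{82378}}{41189} \approx -1199.0$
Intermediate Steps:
$B = -1883274$
$Y = -344476$
$\frac{Y}{\sqrt{153831 + L}} + \frac{B}{Q} = - \frac{344476}{\sqrt{153831 - 71453}} - \frac{1883274}{-1604365} = - \frac{344476}{\sqrt{82378}} - - \frac{1883274}{1604365} = - 344476 \frac{\sqrt{82378}}{82378} + \frac{1883274}{1604365} = - \frac{172238 \sqrt{82378}}{41189} + \frac{1883274}{1604365} = \frac{1883274}{1604365} - \frac{172238 \sqrt{82378}}{41189}$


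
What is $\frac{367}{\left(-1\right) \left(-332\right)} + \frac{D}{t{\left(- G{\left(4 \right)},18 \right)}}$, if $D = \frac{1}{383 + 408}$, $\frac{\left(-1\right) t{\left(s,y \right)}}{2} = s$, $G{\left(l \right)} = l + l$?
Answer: $\frac{1161271}{1050448} \approx 1.1055$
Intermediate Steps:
$G{\left(l \right)} = 2 l$
$t{\left(s,y \right)} = - 2 s$
$D = \frac{1}{791} \approx 0.0012642$
$\frac{367}{\left(-1\right) \left(-332\right)} + \frac{D}{t{\left(- G{\left(4 \right)},18 \right)}} = \frac{367}{\left(-1\right) \left(-332\right)} + \frac{1}{791 \left(- 2 \left(- 2 \cdot 4\right)\right)} = \frac{367}{332} + \frac{1}{791 \left(- 2 \left(\left(-1\right) 8\right)\right)} = 367 \cdot \frac{1}{332} + \frac{1}{791 \left(\left(-2\right) \left(-8\right)\right)} = \frac{367}{332} + \frac{1}{791 \cdot 16} = \frac{367}{332} + \frac{1}{791} \cdot \frac{1}{16} = \frac{367}{332} + \frac{1}{12656} = \frac{1161271}{1050448}$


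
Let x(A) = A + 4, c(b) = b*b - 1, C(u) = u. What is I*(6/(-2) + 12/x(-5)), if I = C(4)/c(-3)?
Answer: -15/2 ≈ -7.5000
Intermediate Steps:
c(b) = -1 + b**2 (c(b) = b**2 - 1 = -1 + b**2)
x(A) = 4 + A
I = 1/2 (I = 4/(-1 + (-3)**2) = 4/(-1 + 9) = 4/8 = 4*(1/8) = 1/2 ≈ 0.50000)
I*(6/(-2) + 12/x(-5)) = (6/(-2) + 12/(4 - 5))/2 = (6*(-1/2) + 12/(-1))/2 = (-3 + 12*(-1))/2 = (-3 - 12)/2 = (1/2)*(-15) = -15/2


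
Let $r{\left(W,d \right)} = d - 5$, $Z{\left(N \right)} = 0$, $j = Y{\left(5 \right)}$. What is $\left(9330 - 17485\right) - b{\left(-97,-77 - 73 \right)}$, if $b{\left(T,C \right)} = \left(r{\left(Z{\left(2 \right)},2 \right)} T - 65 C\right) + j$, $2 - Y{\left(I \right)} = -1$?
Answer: $-18199$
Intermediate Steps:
$Y{\left(I \right)} = 3$ ($Y{\left(I \right)} = 2 - -1 = 2 + 1 = 3$)
$j = 3$
$r{\left(W,d \right)} = -5 + d$ ($r{\left(W,d \right)} = d - 5 = -5 + d$)
$b{\left(T,C \right)} = 3 - 65 C - 3 T$ ($b{\left(T,C \right)} = \left(\left(-5 + 2\right) T - 65 C\right) + 3 = \left(- 3 T - 65 C\right) + 3 = \left(- 65 C - 3 T\right) + 3 = 3 - 65 C - 3 T$)
$\left(9330 - 17485\right) - b{\left(-97,-77 - 73 \right)} = \left(9330 - 17485\right) - \left(3 - 65 \left(-77 - 73\right) - -291\right) = \left(9330 - 17485\right) - \left(3 - -9750 + 291\right) = -8155 - \left(3 + 9750 + 291\right) = -8155 - 10044 = -18199$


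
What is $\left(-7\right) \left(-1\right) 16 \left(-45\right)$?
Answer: $-5040$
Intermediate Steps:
$\left(-7\right) \left(-1\right) 16 \left(-45\right) = 7 \cdot 16 \left(-45\right) = 112 \left(-45\right) = -5040$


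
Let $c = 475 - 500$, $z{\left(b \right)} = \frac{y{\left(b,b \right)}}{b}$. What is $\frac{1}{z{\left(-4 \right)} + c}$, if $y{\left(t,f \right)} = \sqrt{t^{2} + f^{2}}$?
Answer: $- \frac{25}{623} + \frac{\sqrt{2}}{623} \approx -0.037858$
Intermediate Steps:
$y{\left(t,f \right)} = \sqrt{f^{2} + t^{2}}$
$z{\left(b \right)} = \frac{\sqrt{2} \sqrt{b^{2}}}{b}$ ($z{\left(b \right)} = \frac{\sqrt{b^{2} + b^{2}}}{b} = \frac{\sqrt{2 b^{2}}}{b} = \frac{\sqrt{2} \sqrt{b^{2}}}{b}$)
$c = -25$ ($c = 475 - 500 = -25$)
$\frac{1}{z{\left(-4 \right)} + c} = \frac{1}{\frac{\sqrt{2} \sqrt{\left(-4\right)^{2}}}{-4} - 25} = \frac{1}{\sqrt{2} \left(- \frac{1}{4}\right) \sqrt{16} - 25} = \frac{1}{\sqrt{2} \left(- \frac{1}{4}\right) 4 - 25} = \frac{1}{- \sqrt{2} - 25} = \frac{1}{-25 - \sqrt{2}}$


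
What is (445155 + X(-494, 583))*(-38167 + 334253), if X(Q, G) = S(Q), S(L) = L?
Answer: 131657896846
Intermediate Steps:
X(Q, G) = Q
(445155 + X(-494, 583))*(-38167 + 334253) = (445155 - 494)*(-38167 + 334253) = 444661*296086 = 131657896846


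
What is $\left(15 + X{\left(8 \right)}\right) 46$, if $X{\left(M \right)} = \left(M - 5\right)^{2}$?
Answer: $1104$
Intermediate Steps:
$X{\left(M \right)} = \left(-5 + M\right)^{2}$
$\left(15 + X{\left(8 \right)}\right) 46 = \left(15 + \left(-5 + 8\right)^{2}\right) 46 = \left(15 + 3^{2}\right) 46 = \left(15 + 9\right) 46 = 24 \cdot 46 = 1104$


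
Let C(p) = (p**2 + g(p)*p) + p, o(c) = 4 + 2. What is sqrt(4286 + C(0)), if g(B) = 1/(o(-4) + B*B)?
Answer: sqrt(4286) ≈ 65.468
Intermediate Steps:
o(c) = 6
g(B) = 1/(6 + B**2) (g(B) = 1/(6 + B*B) = 1/(6 + B**2))
C(p) = p + p**2 + p/(6 + p**2) (C(p) = (p**2 + p/(6 + p**2)) + p = p + p**2 + p/(6 + p**2))
sqrt(4286 + C(0)) = sqrt(4286 + 0*(1 + (1 + 0)*(6 + 0**2))/(6 + 0**2)) = sqrt(4286 + 0*(1 + 1*(6 + 0))/(6 + 0)) = sqrt(4286 + 0*(1 + 1*6)/6) = sqrt(4286 + 0*(1/6)*(1 + 6)) = sqrt(4286 + 0*(1/6)*7) = sqrt(4286 + 0) = sqrt(4286)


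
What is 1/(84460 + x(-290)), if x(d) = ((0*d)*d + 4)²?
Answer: 1/84476 ≈ 1.1838e-5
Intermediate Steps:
x(d) = 16 (x(d) = (0*d + 4)² = (0 + 4)² = 4² = 16)
1/(84460 + x(-290)) = 1/(84460 + 16) = 1/84476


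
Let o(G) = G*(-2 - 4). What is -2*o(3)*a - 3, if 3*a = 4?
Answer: 45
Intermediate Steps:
a = 4/3 (a = (⅓)*4 = 4/3 ≈ 1.3333)
o(G) = -6*G (o(G) = G*(-6) = -6*G)
-2*o(3)*a - 3 = -2*(-6*3)*4/3 - 3 = -(-36)*4/3 - 3 = -2*(-24) - 3 = 48 - 3 = 45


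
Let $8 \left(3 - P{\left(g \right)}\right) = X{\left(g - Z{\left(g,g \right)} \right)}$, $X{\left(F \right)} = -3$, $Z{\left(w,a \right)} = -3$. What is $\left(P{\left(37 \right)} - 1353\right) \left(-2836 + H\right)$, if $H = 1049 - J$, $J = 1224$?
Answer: $\frac{32509767}{8} \approx 4.0637 \cdot 10^{6}$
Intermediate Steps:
$P{\left(g \right)} = \frac{27}{8}$ ($P{\left(g \right)} = 3 - - \frac{3}{8} = 3 + \frac{3}{8} = \frac{27}{8}$)
$H = -175$ ($H = 1049 - 1224 = -175$)
$\left(P{\left(37 \right)} - 1353\right) \left(-2836 + H\right) = \left(\frac{27}{8} - 1353\right) \left(-2836 - 175\right) = \left(- \frac{10797}{8}\right) \left(-3011\right) = \frac{32509767}{8}$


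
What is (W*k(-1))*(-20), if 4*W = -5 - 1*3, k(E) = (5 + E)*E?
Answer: -160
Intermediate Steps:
k(E) = E*(5 + E)
W = -2 (W = (-5 - 1*3)/4 = (-5 - 3)/4 = (¼)*(-8) = -2)
(W*k(-1))*(-20) = -(-2)*(5 - 1)*(-20) = -(-2)*4*(-20) = -2*(-4)*(-20) = 8*(-20) = -160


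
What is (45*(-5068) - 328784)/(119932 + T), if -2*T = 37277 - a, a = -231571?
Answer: 139211/3623 ≈ 38.424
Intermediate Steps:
T = -134424 (T = -(37277 - 1*(-231571))/2 = -(37277 + 231571)/2 = -1/2*268848 = -134424)
(45*(-5068) - 328784)/(119932 + T) = (45*(-5068) - 328784)/(119932 - 134424) = (-228060 - 328784)/(-14492) = -556844*(-1/14492) = 139211/3623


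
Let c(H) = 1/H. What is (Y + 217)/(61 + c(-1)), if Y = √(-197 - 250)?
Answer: 217/60 + I*√447/60 ≈ 3.6167 + 0.35237*I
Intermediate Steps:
c(H) = 1/H
Y = I*√447 (Y = √(-447) = I*√447 ≈ 21.142*I)
(Y + 217)/(61 + c(-1)) = (I*√447 + 217)/(61 + 1/(-1)) = (217 + I*√447)/(61 - 1) = (217 + I*√447)/60 = (217 + I*√447)*(1/60) = 217/60 + I*√447/60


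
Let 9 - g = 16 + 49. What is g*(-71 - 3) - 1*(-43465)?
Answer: 47609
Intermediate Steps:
g = -56 (g = 9 - (16 + 49) = 9 - 1*65 = 9 - 65 = -56)
g*(-71 - 3) - 1*(-43465) = -56*(-71 - 3) - 1*(-43465) = -56*(-74) + 43465 = 4144 + 43465 = 47609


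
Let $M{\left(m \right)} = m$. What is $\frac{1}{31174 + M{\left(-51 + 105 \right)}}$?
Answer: $\frac{1}{31228} \approx 3.2023 \cdot 10^{-5}$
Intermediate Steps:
$\frac{1}{31174 + M{\left(-51 + 105 \right)}} = \frac{1}{31174 + \left(-51 + 105\right)} = \frac{1}{31174 + 54} = \frac{1}{31228}$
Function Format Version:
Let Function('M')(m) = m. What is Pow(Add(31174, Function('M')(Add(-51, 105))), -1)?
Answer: Rational(1, 31228) ≈ 3.2023e-5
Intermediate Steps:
Pow(Add(31174, Function('M')(Add(-51, 105))), -1) = Pow(Add(31174, Add(-51, 105)), -1) = Pow(Add(31174, 54), -1) = Pow(31228, -1) = Rational(1, 31228)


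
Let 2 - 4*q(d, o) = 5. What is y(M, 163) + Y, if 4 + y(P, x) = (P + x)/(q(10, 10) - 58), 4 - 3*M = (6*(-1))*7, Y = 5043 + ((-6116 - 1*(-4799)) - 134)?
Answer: 505480/141 ≈ 3585.0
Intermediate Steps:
q(d, o) = -3/4 (q(d, o) = 1/2 - 1/4*5 = 1/2 - 5/4 = -3/4)
Y = 3592 (Y = 5043 + ((-6116 + 4799) - 134) = 5043 + (-1317 - 134) = 5043 - 1451 = 3592)
M = 46/3 (M = 4/3 - 6*(-1)*7/3 = 4/3 - (-2)*7 = 4/3 - 1/3*(-42) = 4/3 + 14 = 46/3 ≈ 15.333)
y(P, x) = -4 - 4*P/235 - 4*x/235 (y(P, x) = -4 + (P + x)/(-3/4 - 58) = -4 + (P + x)/(-235/4) = -4 + (P + x)*(-4/235) = -4 + (-4*P/235 - 4*x/235) = -4 - 4*P/235 - 4*x/235)
y(M, 163) + Y = (-4 - 4/235*46/3 - 4/235*163) + 3592 = (-4 - 184/705 - 652/235) + 3592 = -992/141 + 3592 = 505480/141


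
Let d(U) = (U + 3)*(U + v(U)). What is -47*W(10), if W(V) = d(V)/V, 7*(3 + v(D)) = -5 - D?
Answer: -10387/35 ≈ -296.77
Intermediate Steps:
v(D) = -26/7 - D/7 (v(D) = -3 + (-5 - D)/7 = -3 + (-5/7 - D/7) = -26/7 - D/7)
d(U) = (3 + U)*(-26/7 + 6*U/7) (d(U) = (U + 3)*(U + (-26/7 - U/7)) = (3 + U)*(-26/7 + 6*U/7))
W(V) = (-78/7 - 8*V/7 + 6*V²/7)/V
-47*W(10) = -94*(-39 - 4*10 + 3*10²)/(7*10) = -94*(-39 - 40 + 3*100)/(7*10) = -94*(-39 - 40 + 300)/(7*10) = -94*221/(7*10) = -47*221/35 = -10387/35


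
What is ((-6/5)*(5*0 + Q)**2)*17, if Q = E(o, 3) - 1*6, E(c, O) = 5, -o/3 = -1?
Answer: -102/5 ≈ -20.400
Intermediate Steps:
o = 3 (o = -3*(-1) = 3)
Q = -1 (Q = 5 - 1*6 = 5 - 6 = -1)
((-6/5)*(5*0 + Q)**2)*17 = ((-6/5)*(5*0 - 1)**2)*17 = ((-6*1/5)*(0 - 1)**2)*17 = -6/5*(-1)**2*17 = -6/5*1*17 = -6/5*17 = -102/5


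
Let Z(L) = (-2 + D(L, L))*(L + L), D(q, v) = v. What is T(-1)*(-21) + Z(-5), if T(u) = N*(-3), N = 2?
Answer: 196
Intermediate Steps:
T(u) = -6 (T(u) = 2*(-3) = -6)
Z(L) = 2*L*(-2 + L) (Z(L) = (-2 + L)*(L + L) = (-2 + L)*(2*L) = 2*L*(-2 + L))
T(-1)*(-21) + Z(-5) = -6*(-21) + 2*(-5)*(-2 - 5) = 126 + 2*(-5)*(-7) = 126 + 70 = 196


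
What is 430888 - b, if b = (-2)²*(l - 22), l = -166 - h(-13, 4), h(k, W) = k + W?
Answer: 431604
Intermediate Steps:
h(k, W) = W + k
l = -157 (l = -166 - (4 - 13) = -166 - 1*(-9) = -166 + 9 = -157)
b = -716 (b = (-2)²*(-157 - 22) = 4*(-179) = -716)
430888 - b = 430888 - 1*(-716) = 430888 + 716 = 431604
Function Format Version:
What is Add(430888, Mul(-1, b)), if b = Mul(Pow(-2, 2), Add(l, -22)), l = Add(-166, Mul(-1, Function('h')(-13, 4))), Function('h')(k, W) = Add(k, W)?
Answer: 431604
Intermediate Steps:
Function('h')(k, W) = Add(W, k)
l = -157 (l = Add(-166, Mul(-1, Add(4, -13))) = Add(-166, Mul(-1, -9)) = Add(-166, 9) = -157)
b = -716 (b = Mul(Pow(-2, 2), Add(-157, -22)) = Mul(4, -179) = -716)
Add(430888, Mul(-1, b)) = Add(430888, Mul(-1, -716)) = Add(430888, 716) = 431604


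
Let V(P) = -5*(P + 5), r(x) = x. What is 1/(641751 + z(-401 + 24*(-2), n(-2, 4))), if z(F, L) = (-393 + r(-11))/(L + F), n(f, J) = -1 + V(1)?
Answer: 120/77010221 ≈ 1.5582e-6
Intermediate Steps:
V(P) = -25 - 5*P (V(P) = -5*(5 + P) = -25 - 5*P)
n(f, J) = -31 (n(f, J) = -1 + (-25 - 5*1) = -1 + (-25 - 5) = -1 - 30 = -31)
z(F, L) = -404/(F + L) (z(F, L) = (-393 - 11)/(L + F) = -404/(F + L))
1/(641751 + z(-401 + 24*(-2), n(-2, 4))) = 1/(641751 - 404/((-401 + 24*(-2)) - 31)) = 1/(641751 - 404/((-401 - 48) - 31)) = 1/(641751 - 404/(-449 - 31)) = 1/(641751 - 404/(-480)) = 1/(641751 - 404*(-1/480)) = 1/(641751 + 101/120) = 1/(77010221/120) = 120/77010221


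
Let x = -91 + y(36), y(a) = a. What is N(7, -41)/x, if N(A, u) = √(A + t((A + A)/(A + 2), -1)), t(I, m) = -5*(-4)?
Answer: -3*√3/55 ≈ -0.094476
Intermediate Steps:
t(I, m) = 20
N(A, u) = √(20 + A) (N(A, u) = √(A + 20) = √(20 + A))
x = -55 (x = -91 + 36 = -55)
N(7, -41)/x = √(20 + 7)/(-55) = √27*(-1/55) = (3*√3)*(-1/55) = -3*√3/55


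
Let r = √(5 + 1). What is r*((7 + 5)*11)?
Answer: 132*√6 ≈ 323.33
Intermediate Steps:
r = √6 ≈ 2.4495
r*((7 + 5)*11) = √6*((7 + 5)*11) = √6*(12*11) = √6*132 = 132*√6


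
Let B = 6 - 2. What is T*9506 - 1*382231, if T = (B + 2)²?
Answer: -40015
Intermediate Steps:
B = 4
T = 36 (T = (4 + 2)² = 6² = 36)
T*9506 - 1*382231 = 36*9506 - 1*382231 = 342216 - 382231 = -40015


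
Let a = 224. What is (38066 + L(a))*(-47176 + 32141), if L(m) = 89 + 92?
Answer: -575043645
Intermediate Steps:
L(m) = 181
(38066 + L(a))*(-47176 + 32141) = (38066 + 181)*(-47176 + 32141) = 38247*(-15035) = -575043645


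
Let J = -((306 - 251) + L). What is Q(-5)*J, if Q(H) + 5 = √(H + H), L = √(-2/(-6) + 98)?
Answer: (5 - I*√10)*(165 + √885)/3 ≈ 324.58 - 205.28*I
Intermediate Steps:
L = √885/3 (L = √(-2*(-⅙) + 98) = √(⅓ + 98) = √(295/3) = √885/3 ≈ 9.9163)
Q(H) = -5 + √2*√H (Q(H) = -5 + √(H + H) = -5 + √(2*H) = -5 + √2*√H)
J = -55 - √885/3 (J = -((306 - 251) + √885/3) = -(55 + √885/3) = -55 - √885/3 ≈ -64.916)
Q(-5)*J = (-5 + √2*√(-5))*(-55 - √885/3) = (-5 + √2*(I*√5))*(-55 - √885/3) = (-5 + I*√10)*(-55 - √885/3) = (-55 - √885/3)*(-5 + I*√10)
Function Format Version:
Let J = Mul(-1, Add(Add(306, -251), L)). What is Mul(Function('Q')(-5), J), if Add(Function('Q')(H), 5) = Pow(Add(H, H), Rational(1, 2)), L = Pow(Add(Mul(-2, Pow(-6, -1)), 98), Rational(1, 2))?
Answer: Mul(Rational(1, 3), Add(5, Mul(-1, I, Pow(10, Rational(1, 2)))), Add(165, Pow(885, Rational(1, 2)))) ≈ Add(324.58, Mul(-205.28, I))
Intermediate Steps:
L = Mul(Rational(1, 3), Pow(885, Rational(1, 2))) (L = Pow(Add(Mul(-2, Rational(-1, 6)), 98), Rational(1, 2)) = Pow(Add(Rational(1, 3), 98), Rational(1, 2)) = Pow(Rational(295, 3), Rational(1, 2)) = Mul(Rational(1, 3), Pow(885, Rational(1, 2))) ≈ 9.9163)
Function('Q')(H) = Add(-5, Mul(Pow(2, Rational(1, 2)), Pow(H, Rational(1, 2)))) (Function('Q')(H) = Add(-5, Pow(Add(H, H), Rational(1, 2))) = Add(-5, Pow(Mul(2, H), Rational(1, 2))) = Add(-5, Mul(Pow(2, Rational(1, 2)), Pow(H, Rational(1, 2)))))
J = Add(-55, Mul(Rational(-1, 3), Pow(885, Rational(1, 2)))) (J = Mul(-1, Add(Add(306, -251), Mul(Rational(1, 3), Pow(885, Rational(1, 2))))) = Mul(-1, Add(55, Mul(Rational(1, 3), Pow(885, Rational(1, 2))))) = Add(-55, Mul(Rational(-1, 3), Pow(885, Rational(1, 2)))) ≈ -64.916)
Mul(Function('Q')(-5), J) = Mul(Add(-5, Mul(Pow(2, Rational(1, 2)), Pow(-5, Rational(1, 2)))), Add(-55, Mul(Rational(-1, 3), Pow(885, Rational(1, 2))))) = Mul(Add(-5, Mul(Pow(2, Rational(1, 2)), Mul(I, Pow(5, Rational(1, 2))))), Add(-55, Mul(Rational(-1, 3), Pow(885, Rational(1, 2))))) = Mul(Add(-5, Mul(I, Pow(10, Rational(1, 2)))), Add(-55, Mul(Rational(-1, 3), Pow(885, Rational(1, 2))))) = Mul(Add(-55, Mul(Rational(-1, 3), Pow(885, Rational(1, 2)))), Add(-5, Mul(I, Pow(10, Rational(1, 2)))))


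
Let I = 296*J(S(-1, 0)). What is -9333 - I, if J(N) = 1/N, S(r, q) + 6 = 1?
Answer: -46369/5 ≈ -9273.8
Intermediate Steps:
S(r, q) = -5 (S(r, q) = -6 + 1 = -5)
I = -296/5 (I = 296/(-5) = 296*(-⅕) = -296/5 ≈ -59.200)
-9333 - I = -9333 - 1*(-296/5) = -9333 + 296/5 = -46369/5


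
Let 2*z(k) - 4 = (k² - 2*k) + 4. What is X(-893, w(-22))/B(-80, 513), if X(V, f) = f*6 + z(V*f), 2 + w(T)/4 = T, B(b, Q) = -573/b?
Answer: 293964695360/573 ≈ 5.1303e+8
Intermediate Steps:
w(T) = -8 + 4*T
z(k) = 4 + k²/2 - k (z(k) = 2 + ((k² - 2*k) + 4)/2 = 2 + (4 + k² - 2*k)/2 = 2 + (2 + k²/2 - k) = 4 + k²/2 - k)
X(V, f) = 4 + 6*f + V²*f²/2 - V*f (X(V, f) = f*6 + (4 + (V*f)²/2 - V*f) = 6*f + (4 + (V²*f²)/2 - V*f) = 6*f + (4 + V²*f²/2 - V*f) = 4 + 6*f + V²*f²/2 - V*f)
X(-893, w(-22))/B(-80, 513) = (4 + 6*(-8 + 4*(-22)) + (½)*(-893)²*(-8 + 4*(-22))² - 1*(-893)*(-8 + 4*(-22)))/((-573/(-80))) = (4 + 6*(-8 - 88) + (½)*797449*(-8 - 88)² - 1*(-893)*(-8 - 88))/((-573*(-1/80))) = (4 + 6*(-96) + (½)*797449*(-96)² - 1*(-893)*(-96))/(573/80) = (4 - 576 + (½)*797449*9216 - 85728)*(80/573) = (4 - 576 + 3674644992 - 85728)*(80/573) = 3674558692*(80/573) = 293964695360/573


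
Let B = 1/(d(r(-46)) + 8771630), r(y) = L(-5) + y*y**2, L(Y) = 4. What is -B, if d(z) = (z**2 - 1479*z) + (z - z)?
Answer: -1/9626243882 ≈ -1.0388e-10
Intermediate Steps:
r(y) = 4 + y**3 (r(y) = 4 + y*y**2 = 4 + y**3)
d(z) = z**2 - 1479*z (d(z) = (z**2 - 1479*z) + 0 = z**2 - 1479*z)
B = 1/9626243882 (B = 1/((4 + (-46)**3)*(-1479 + (4 + (-46)**3)) + 8771630) = 1/((4 - 97336)*(-1479 + (4 - 97336)) + 8771630) = 1/(-97332*(-1479 - 97332) + 8771630) = 1/(-97332*(-98811) + 8771630) = 1/(9617472252 + 8771630) = 1/9626243882 ≈ 1.0388e-10)
-B = -1*1/9626243882 = -1/9626243882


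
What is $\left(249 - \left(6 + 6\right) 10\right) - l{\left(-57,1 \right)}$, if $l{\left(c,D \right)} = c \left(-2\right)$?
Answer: $15$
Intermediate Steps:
$l{\left(c,D \right)} = - 2 c$
$\left(249 - \left(6 + 6\right) 10\right) - l{\left(-57,1 \right)} = \left(249 - \left(6 + 6\right) 10\right) - \left(-2\right) \left(-57\right) = \left(249 - 12 \cdot 10\right) - 114 = \left(249 - 120\right) - 114 = 129 - 114 = 15$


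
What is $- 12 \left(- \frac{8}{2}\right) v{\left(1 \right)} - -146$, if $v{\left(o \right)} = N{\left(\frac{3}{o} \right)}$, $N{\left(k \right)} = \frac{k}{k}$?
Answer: $194$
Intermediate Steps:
$N{\left(k \right)} = 1$
$v{\left(o \right)} = 1$
$- 12 \left(- \frac{8}{2}\right) v{\left(1 \right)} - -146 = - 12 \left(- \frac{8}{2}\right) 1 - -146 = - 12 \left(\left(-8\right) \frac{1}{2}\right) 1 + 146 = \left(-12\right) \left(-4\right) 1 + 146 = 48 \cdot 1 + 146 = 48 + 146 = 194$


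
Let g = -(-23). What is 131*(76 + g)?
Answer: 12969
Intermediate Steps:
g = 23 (g = -23*(-1) = 23)
131*(76 + g) = 131*(76 + 23) = 131*99 = 12969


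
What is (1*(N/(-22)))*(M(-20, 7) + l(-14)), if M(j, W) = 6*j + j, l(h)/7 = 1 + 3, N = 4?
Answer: 224/11 ≈ 20.364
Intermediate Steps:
l(h) = 28 (l(h) = 7*(1 + 3) = 7*4 = 28)
M(j, W) = 7*j
(1*(N/(-22)))*(M(-20, 7) + l(-14)) = (1*(4/(-22)))*(7*(-20) + 28) = (1*(4*(-1/22)))*(-140 + 28) = (1*(-2/11))*(-112) = -2/11*(-112) = 224/11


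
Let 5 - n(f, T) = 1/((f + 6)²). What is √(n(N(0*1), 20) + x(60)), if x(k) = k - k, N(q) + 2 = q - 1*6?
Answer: √19/2 ≈ 2.1795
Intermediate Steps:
N(q) = -8 + q (N(q) = -2 + (q - 1*6) = -2 + (q - 6) = -2 + (-6 + q) = -8 + q)
x(k) = 0
n(f, T) = 5 - 1/(6 + f)² (n(f, T) = 5 - 1/((f + 6)²) = 5 - 1/((6 + f)²) = 5 - 1/(6 + f)²)
√(n(N(0*1), 20) + x(60)) = √((5 - 1/(6 + (-8 + 0*1))²) + 0) = √((5 - 1/(6 + (-8 + 0))²) + 0) = √((5 - 1/(6 - 8)²) + 0) = √((5 - 1/(-2)²) + 0) = √((5 - 1*¼) + 0) = √((5 - ¼) + 0) = √(19/4 + 0) = √(19/4) = √19/2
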